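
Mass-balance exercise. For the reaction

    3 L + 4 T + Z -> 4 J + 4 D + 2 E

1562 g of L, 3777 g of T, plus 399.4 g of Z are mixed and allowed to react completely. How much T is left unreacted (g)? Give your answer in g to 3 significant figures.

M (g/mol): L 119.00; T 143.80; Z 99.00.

1460 g

n(L) = 1562 / 119.00 = 13.13 mol
n(T) = 3777 / 143.80 = 26.27 mol
n(Z) = 399.4 / 99.00 = 4.034 mol
n/ν for L = 13.13/3 = 4.377
n/ν for T = 26.27/4 = 6.568
n/ν for Z = 4.034/1 = 4.034
Smallest n/ν is Z → limiting reagent.
T consumed = (4/1) × 4.034 = 16.14 mol
T remaining = 26.27 − 16.14 = 10.13 mol
mass = 10.13 × 143.80 = 1457 g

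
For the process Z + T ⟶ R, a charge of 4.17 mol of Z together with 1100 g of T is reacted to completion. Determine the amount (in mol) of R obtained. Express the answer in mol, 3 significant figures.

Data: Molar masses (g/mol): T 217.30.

n(Z) = 4.170 mol
n(T) = 1100 / 217.30 = 5.062 mol
n/ν → Z: 4.170, T: 5.062; Z is limiting.
n(R) = (1/1) × 4.170 = 4.170 mol

4.17 mol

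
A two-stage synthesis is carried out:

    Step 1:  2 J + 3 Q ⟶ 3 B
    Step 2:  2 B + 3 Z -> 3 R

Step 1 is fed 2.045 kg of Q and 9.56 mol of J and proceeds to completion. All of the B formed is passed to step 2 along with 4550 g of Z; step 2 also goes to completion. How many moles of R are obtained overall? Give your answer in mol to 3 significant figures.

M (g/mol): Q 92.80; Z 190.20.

21.5 mol

Step 1:
n(Q) = 2.045×1000 / 92.80 = 22.04 mol
n(J) = 9.560 mol
n/ν for Q = 22.04/3 = 7.347
n/ν for J = 9.560/2 = 4.780
Smallest n/ν is J → limiting reagent.
n(B) produced = (3/2) × 9.560 = 14.34 mol
Step 2:
n(B) available = 14.34 mol
n(Z) = 4550 / 190.20 = 23.92 mol
n/ν for B = 14.34/2 = 7.170
n/ν for Z = 23.92/3 = 7.973
Smallest n/ν is B → limiting reagent.
n(R) = (3/2) × 14.34 = 21.51 mol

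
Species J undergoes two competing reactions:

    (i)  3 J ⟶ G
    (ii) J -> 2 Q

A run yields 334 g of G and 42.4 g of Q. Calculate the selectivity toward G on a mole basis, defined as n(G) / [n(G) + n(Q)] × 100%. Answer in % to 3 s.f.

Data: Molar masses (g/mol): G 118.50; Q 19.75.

56.8 %

n(G) = 334 / 118.50 = 2.819 mol
n(Q) = 42.4 / 19.75 = 2.147 mol
selectivity = 2.819/(2.819+2.147) × 100 = 56.77 %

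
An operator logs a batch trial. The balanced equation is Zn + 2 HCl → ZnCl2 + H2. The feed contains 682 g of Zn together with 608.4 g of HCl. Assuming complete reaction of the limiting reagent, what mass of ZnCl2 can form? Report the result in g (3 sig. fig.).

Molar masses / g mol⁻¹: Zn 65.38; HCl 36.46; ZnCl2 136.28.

n(Zn) = 682.0 / 65.38 = 10.43 mol
n(HCl) = 608.4 / 36.46 = 16.69 mol
n/ν for Zn = 10.43/1 = 10.43
n/ν for HCl = 16.69/2 = 8.345
Smallest n/ν is HCl → limiting reagent.
n(ZnCl2) = (1/2) × 16.69 = 8.345 mol
mass = 8.345 × 136.28 = 1137 g

1140 g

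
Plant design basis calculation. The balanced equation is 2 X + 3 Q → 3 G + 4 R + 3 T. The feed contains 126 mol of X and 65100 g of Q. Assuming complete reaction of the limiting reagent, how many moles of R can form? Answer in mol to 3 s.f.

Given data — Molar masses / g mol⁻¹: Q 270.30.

n(X) = 126.0 mol
n(Q) = 65100 / 270.30 = 240.8 mol
n/ν for X = 126.0/2 = 63.00
n/ν for Q = 240.8/3 = 80.27
Smallest n/ν is X → limiting reagent.
n(R) = (4/2) × 126.0 = 252.0 mol

252 mol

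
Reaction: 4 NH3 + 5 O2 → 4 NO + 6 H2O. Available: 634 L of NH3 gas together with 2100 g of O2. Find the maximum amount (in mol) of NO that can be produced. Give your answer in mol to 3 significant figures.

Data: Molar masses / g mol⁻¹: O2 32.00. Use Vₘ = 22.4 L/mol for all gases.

28.3 mol

n(NH3) = 634.0 / 22.4 = 28.30 mol
n(O2) = 2100 / 32.00 = 65.63 mol
n/ν → NH3: 7.075, O2: 13.13; NH3 is limiting.
n(NO) = (4/4) × 28.30 = 28.30 mol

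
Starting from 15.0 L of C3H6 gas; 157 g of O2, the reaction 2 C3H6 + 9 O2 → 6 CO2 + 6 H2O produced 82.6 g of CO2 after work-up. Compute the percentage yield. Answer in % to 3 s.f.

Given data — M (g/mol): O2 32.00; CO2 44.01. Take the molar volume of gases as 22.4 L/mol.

93.4 %

n(C3H6) = 15.00 / 22.4 = 0.6696 mol
n(O2) = 157.0 / 32.00 = 4.906 mol
n/ν for C3H6 = 0.6696/2 = 0.3348
n/ν for O2 = 4.906/9 = 0.5451
Smallest n/ν is C3H6 → limiting reagent.
theoretical n(CO2) = (6/2) × 0.6696 = 2.009 mol → 88.42 g
% yield = 82.6 / 88.42 × 100 = 93.42 %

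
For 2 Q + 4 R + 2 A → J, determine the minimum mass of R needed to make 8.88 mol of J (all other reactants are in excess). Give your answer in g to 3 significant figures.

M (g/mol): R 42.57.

1510 g

n(J) = 8.880 mol
n(R) = (4/1) × 8.880 = 35.52 mol
mass = 35.52 × 42.57 = 1512 g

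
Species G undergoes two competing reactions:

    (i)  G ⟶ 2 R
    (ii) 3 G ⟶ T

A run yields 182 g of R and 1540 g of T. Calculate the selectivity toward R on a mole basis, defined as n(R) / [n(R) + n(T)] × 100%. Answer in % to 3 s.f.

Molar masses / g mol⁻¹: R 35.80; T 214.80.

n(R) = 182 / 35.80 = 5.084 mol
n(T) = 1540 / 214.80 = 7.169 mol
selectivity = 5.084/(5.084+7.169) × 100 = 41.49 %

41.5 %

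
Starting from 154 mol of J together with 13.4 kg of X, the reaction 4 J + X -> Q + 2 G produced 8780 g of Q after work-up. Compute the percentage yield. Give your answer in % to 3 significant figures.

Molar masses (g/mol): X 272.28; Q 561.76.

40.6 %

n(J) = 154.0 mol
n(X) = 13.40×1000 / 272.28 = 49.21 mol
n/ν for J = 154.0/4 = 38.50
n/ν for X = 49.21/1 = 49.21
Smallest n/ν is J → limiting reagent.
theoretical n(Q) = (1/4) × 154.0 = 38.50 mol → 21630 g
% yield = 8780 / 21630 × 100 = 40.59 %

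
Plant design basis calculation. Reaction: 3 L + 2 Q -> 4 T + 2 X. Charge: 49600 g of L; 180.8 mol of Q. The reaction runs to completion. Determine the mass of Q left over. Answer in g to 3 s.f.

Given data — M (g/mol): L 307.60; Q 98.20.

7200 g

n(L) = 49600 / 307.60 = 161.2 mol
n(Q) = 180.8 mol
n/ν for L = 161.2/3 = 53.73
n/ν for Q = 180.8/2 = 90.40
Smallest n/ν is L → limiting reagent.
Q consumed = (2/3) × 161.2 = 107.5 mol
Q remaining = 180.8 − 107.5 = 73.30 mol
mass = 73.30 × 98.20 = 7198 g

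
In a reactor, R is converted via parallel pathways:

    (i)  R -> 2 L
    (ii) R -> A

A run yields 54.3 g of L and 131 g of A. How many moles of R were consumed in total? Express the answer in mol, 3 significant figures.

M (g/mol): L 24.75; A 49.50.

n(L) = 54.3 / 24.75 = 2.194 mol
n(A) = 131 / 49.50 = 2.646 mol
n(R) via (i) = (1/2)×2.194 = 1.097 mol
n(R) via (ii) = (1/1)×2.646 = 2.646 mol
total n(R) = 1.097 + 2.646 = 3.743 mol

3.74 mol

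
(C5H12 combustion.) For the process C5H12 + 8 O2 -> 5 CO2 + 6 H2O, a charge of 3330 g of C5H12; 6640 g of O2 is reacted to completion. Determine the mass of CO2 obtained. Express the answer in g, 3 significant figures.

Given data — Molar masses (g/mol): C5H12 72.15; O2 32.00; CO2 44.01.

n(C5H12) = 3330 / 72.15 = 46.15 mol
n(O2) = 6640 / 32.00 = 207.5 mol
n/ν → C5H12: 46.15, O2: 25.94; O2 is limiting.
n(CO2) = (5/8) × 207.5 = 129.7 mol
mass = 129.7 × 44.01 = 5708 g

5710 g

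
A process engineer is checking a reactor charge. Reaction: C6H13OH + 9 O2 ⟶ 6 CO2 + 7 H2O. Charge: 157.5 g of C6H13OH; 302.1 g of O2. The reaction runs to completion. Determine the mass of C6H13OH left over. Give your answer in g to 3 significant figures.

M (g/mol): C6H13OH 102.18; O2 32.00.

n(C6H13OH) = 157.5 / 102.18 = 1.541 mol
n(O2) = 302.1 / 32.00 = 9.441 mol
n/ν → C6H13OH: 1.541, O2: 1.049; O2 is limiting.
C6H13OH consumed = (1/9) × 9.441 = 1.049 mol
C6H13OH remaining = 1.541 − 1.049 = 0.4920 mol
mass = 0.4920 × 102.18 = 50.27 g

50.3 g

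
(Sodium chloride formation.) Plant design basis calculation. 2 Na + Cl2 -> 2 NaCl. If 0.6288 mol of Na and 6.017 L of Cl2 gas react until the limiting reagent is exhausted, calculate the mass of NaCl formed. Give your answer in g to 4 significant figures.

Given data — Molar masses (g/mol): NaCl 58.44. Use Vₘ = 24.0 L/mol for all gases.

29.30 g

n(Na) = 0.6288 mol
n(Cl2) = 6.017 / 24.0 = 0.2507 mol
n/ν for Na = 0.6288/2 = 0.3144
n/ν for Cl2 = 0.2507/1 = 0.2507
Smallest n/ν is Cl2 → limiting reagent.
n(NaCl) = (2/1) × 0.2507 = 0.5014 mol
mass = 0.5014 × 58.44 = 29.30 g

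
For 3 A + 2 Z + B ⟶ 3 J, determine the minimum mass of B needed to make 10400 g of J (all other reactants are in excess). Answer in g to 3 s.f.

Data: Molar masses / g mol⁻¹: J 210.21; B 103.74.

1710 g

n(J) = 10400 / 210.21 = 49.47 mol
n(B) = (1/3) × 49.47 = 16.49 mol
mass = 16.49 × 103.74 = 1711 g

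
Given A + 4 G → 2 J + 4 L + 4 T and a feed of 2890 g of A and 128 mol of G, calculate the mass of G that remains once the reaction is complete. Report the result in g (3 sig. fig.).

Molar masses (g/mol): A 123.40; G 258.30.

8870 g

n(A) = 2890 / 123.40 = 23.42 mol
n(G) = 128.0 mol
n/ν → A: 23.42, G: 32.00; A is limiting.
G consumed = (4/1) × 23.42 = 93.68 mol
G remaining = 128.0 − 93.68 = 34.32 mol
mass = 34.32 × 258.30 = 8865 g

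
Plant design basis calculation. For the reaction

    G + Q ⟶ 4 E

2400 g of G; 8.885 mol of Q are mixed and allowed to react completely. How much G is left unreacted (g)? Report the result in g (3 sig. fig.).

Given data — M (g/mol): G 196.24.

656 g

n(G) = 2400 / 196.24 = 12.23 mol
n(Q) = 8.885 mol
n/ν for G = 12.23/1 = 12.23
n/ν for Q = 8.885/1 = 8.885
Smallest n/ν is Q → limiting reagent.
G consumed = (1/1) × 8.885 = 8.885 mol
G remaining = 12.23 − 8.885 = 3.345 mol
mass = 3.345 × 196.24 = 656.4 g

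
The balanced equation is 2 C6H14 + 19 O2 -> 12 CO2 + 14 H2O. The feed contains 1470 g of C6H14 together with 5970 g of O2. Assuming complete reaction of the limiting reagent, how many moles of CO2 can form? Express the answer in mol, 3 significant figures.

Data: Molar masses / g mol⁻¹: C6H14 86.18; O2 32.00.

n(C6H14) = 1470 / 86.18 = 17.06 mol
n(O2) = 5970 / 32.00 = 186.6 mol
n/ν for C6H14 = 17.06/2 = 8.530
n/ν for O2 = 186.6/19 = 9.821
Smallest n/ν is C6H14 → limiting reagent.
n(CO2) = (12/2) × 17.06 = 102.4 mol

102 mol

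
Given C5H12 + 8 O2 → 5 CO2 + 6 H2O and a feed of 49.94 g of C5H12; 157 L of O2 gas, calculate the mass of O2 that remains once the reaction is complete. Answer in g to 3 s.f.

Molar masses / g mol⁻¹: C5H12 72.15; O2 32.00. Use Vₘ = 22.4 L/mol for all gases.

n(C5H12) = 49.94 / 72.15 = 0.6922 mol
n(O2) = 157.0 / 22.4 = 7.009 mol
n/ν for C5H12 = 0.6922/1 = 0.6922
n/ν for O2 = 7.009/8 = 0.8761
Smallest n/ν is C5H12 → limiting reagent.
O2 consumed = (8/1) × 0.6922 = 5.538 mol
O2 remaining = 7.009 − 5.538 = 1.471 mol
mass = 1.471 × 32.00 = 47.07 g

47.1 g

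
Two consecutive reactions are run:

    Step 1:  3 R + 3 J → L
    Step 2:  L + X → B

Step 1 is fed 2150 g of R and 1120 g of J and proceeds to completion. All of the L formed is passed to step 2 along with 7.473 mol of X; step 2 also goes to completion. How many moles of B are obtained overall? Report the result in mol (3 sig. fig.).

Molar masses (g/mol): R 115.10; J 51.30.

Step 1:
n(R) = 2150 / 115.10 = 18.68 mol
n(J) = 1120 / 51.30 = 21.83 mol
n/ν for R = 18.68/3 = 6.227
n/ν for J = 21.83/3 = 7.277
Smallest n/ν is R → limiting reagent.
n(L) produced = (1/3) × 18.68 = 6.227 mol
Step 2:
n(L) available = 6.227 mol
n(X) = 7.473 mol
n/ν for L = 6.227/1 = 6.227
n/ν for X = 7.473/1 = 7.473
Smallest n/ν is L → limiting reagent.
n(B) = (1/1) × 6.227 = 6.227 mol

6.23 mol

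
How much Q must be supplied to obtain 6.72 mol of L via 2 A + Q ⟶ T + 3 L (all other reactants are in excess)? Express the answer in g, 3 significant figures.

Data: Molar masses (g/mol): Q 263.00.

n(L) = 6.720 mol
n(Q) = (1/3) × 6.720 = 2.240 mol
mass = 2.240 × 263.00 = 589.1 g

589 g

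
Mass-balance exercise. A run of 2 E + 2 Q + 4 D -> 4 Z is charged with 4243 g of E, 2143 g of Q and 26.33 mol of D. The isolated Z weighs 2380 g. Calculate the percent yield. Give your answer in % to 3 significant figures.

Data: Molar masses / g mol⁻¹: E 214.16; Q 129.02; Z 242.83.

n(E) = 4243 / 214.16 = 19.81 mol
n(Q) = 2143 / 129.02 = 16.61 mol
n(D) = 26.33 mol
n/ν for E = 19.81/2 = 9.905
n/ν for Q = 16.61/2 = 8.305
n/ν for D = 26.33/4 = 6.583
Smallest n/ν is D → limiting reagent.
theoretical n(Z) = (4/4) × 26.33 = 26.33 mol → 6394 g
% yield = 2380 / 6394 × 100 = 37.22 %

37.2 %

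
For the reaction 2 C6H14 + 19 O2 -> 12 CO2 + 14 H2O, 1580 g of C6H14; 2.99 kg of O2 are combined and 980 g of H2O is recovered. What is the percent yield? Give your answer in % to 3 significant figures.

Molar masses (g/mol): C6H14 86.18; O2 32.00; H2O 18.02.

n(C6H14) = 1580 / 86.18 = 18.33 mol
n(O2) = 2.990×1000 / 32.00 = 93.44 mol
n/ν for C6H14 = 18.33/2 = 9.165
n/ν for O2 = 93.44/19 = 4.918
Smallest n/ν is O2 → limiting reagent.
theoretical n(H2O) = (14/19) × 93.44 = 68.85 mol → 1241 g
% yield = 980 / 1241 × 100 = 78.97 %

79.0 %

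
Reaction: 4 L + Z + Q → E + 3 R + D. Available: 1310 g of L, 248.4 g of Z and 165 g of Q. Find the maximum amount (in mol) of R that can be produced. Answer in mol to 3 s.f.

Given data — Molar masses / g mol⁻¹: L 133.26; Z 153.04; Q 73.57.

4.87 mol

n(L) = 1310 / 133.26 = 9.830 mol
n(Z) = 248.4 / 153.04 = 1.623 mol
n(Q) = 165.0 / 73.57 = 2.243 mol
n/ν for L = 9.830/4 = 2.458
n/ν for Z = 1.623/1 = 1.623
n/ν for Q = 2.243/1 = 2.243
Smallest n/ν is Z → limiting reagent.
n(R) = (3/1) × 1.623 = 4.869 mol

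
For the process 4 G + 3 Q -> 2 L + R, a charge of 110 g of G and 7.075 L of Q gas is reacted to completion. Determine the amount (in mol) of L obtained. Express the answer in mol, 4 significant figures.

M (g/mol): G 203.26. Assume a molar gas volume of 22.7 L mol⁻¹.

n(G) = 110.0 / 203.26 = 0.5412 mol
n(Q) = 7.075 / 22.7 = 0.3117 mol
n/ν → G: 0.1353, Q: 0.1039; Q is limiting.
n(L) = (2/3) × 0.3117 = 0.2078 mol

0.2078 mol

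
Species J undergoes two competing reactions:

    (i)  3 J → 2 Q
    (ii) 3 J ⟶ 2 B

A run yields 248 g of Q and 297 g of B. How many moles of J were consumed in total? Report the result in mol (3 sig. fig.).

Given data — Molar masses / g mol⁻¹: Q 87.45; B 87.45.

9.35 mol

n(Q) = 248 / 87.45 = 2.836 mol
n(B) = 297 / 87.45 = 3.396 mol
n(J) via (i) = (3/2)×2.836 = 4.254 mol
n(J) via (ii) = (3/2)×3.396 = 5.094 mol
total n(J) = 4.254 + 5.094 = 9.348 mol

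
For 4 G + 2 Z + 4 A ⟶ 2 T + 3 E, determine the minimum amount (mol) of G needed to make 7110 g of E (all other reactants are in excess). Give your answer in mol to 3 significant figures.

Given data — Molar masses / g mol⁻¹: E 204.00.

n(E) = 7110 / 204.00 = 34.85 mol
n(G) = (4/3) × 34.85 = 46.47 mol

46.5 mol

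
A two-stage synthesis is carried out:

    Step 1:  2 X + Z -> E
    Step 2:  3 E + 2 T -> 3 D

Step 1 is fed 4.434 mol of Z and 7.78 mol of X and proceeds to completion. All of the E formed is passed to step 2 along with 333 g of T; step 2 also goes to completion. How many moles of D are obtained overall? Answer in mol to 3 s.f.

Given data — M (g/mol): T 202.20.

Step 1:
n(Z) = 4.434 mol
n(X) = 7.780 mol
n/ν for Z = 4.434/1 = 4.434
n/ν for X = 7.780/2 = 3.890
Smallest n/ν is X → limiting reagent.
n(E) produced = (1/2) × 7.780 = 3.890 mol
Step 2:
n(E) available = 3.890 mol
n(T) = 333.0 / 202.20 = 1.647 mol
n/ν for E = 3.890/3 = 1.297
n/ν for T = 1.647/2 = 0.8235
Smallest n/ν is T → limiting reagent.
n(D) = (3/2) × 1.647 = 2.471 mol

2.47 mol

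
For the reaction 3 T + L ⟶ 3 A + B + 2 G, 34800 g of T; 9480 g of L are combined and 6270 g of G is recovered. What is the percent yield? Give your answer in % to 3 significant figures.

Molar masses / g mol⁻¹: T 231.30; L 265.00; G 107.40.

81.6 %

n(T) = 34800 / 231.30 = 150.5 mol
n(L) = 9480 / 265.00 = 35.77 mol
n/ν for T = 150.5/3 = 50.17
n/ν for L = 35.77/1 = 35.77
Smallest n/ν is L → limiting reagent.
theoretical n(G) = (2/1) × 35.77 = 71.54 mol → 7683 g
% yield = 6270 / 7683 × 100 = 81.61 %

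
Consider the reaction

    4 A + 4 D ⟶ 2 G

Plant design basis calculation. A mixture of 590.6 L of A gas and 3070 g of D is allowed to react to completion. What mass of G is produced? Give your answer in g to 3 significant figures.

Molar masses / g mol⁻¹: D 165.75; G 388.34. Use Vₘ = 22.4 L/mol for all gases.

3600 g

n(A) = 590.6 / 22.4 = 26.37 mol
n(D) = 3070 / 165.75 = 18.52 mol
n/ν for A = 26.37/4 = 6.593
n/ν for D = 18.52/4 = 4.630
Smallest n/ν is D → limiting reagent.
n(G) = (2/4) × 18.52 = 9.260 mol
mass = 9.260 × 388.34 = 3596 g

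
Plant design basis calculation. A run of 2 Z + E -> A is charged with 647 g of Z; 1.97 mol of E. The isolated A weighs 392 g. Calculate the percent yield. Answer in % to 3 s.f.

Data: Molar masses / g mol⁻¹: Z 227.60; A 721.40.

38.2 %

n(Z) = 647.0 / 227.60 = 2.843 mol
n(E) = 1.970 mol
n/ν → Z: 1.422, E: 1.970; Z is limiting.
theoretical n(A) = (1/2) × 2.843 = 1.422 mol → 1026 g
% yield = 392 / 1026 × 100 = 38.21 %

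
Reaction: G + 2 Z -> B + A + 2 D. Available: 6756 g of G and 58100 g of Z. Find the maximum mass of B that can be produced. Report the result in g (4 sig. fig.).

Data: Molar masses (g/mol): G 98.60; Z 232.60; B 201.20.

13790 g

n(G) = 6756 / 98.60 = 68.52 mol
n(Z) = 58100 / 232.60 = 249.8 mol
n/ν → G: 68.52, Z: 124.9; G is limiting.
n(B) = (1/1) × 68.52 = 68.52 mol
mass = 68.52 × 201.20 = 13790 g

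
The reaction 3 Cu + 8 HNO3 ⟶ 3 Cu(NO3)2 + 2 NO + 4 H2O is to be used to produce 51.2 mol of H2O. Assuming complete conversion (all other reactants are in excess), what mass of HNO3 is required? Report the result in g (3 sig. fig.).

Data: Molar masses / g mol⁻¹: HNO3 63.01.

n(H2O) = 51.20 mol
n(HNO3) = (8/4) × 51.20 = 102.4 mol
mass = 102.4 × 63.01 = 6452 g

6450 g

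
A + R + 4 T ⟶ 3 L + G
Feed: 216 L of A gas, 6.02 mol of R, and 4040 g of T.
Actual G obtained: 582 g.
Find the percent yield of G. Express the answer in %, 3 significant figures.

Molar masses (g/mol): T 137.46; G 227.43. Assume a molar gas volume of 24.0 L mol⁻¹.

42.5 %

n(A) = 216.0 / 24.0 = 9.000 mol
n(R) = 6.020 mol
n(T) = 4040 / 137.46 = 29.39 mol
n/ν → A: 9.000, R: 6.020, T: 7.348; R is limiting.
theoretical n(G) = (1/1) × 6.020 = 6.020 mol → 1369 g
% yield = 582 / 1369 × 100 = 42.51 %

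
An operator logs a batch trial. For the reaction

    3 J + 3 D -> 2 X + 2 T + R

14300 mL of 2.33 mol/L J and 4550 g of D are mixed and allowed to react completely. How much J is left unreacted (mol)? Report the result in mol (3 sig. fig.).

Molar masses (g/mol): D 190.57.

9.44 mol

n(J) = 2.33 × 14300/1000 = 33.32 mol
n(D) = 4550 / 190.57 = 23.88 mol
n/ν for J = 33.32/3 = 11.11
n/ν for D = 23.88/3 = 7.960
Smallest n/ν is D → limiting reagent.
J consumed = (3/3) × 23.88 = 23.88 mol
J remaining = 33.32 − 23.88 = 9.440 mol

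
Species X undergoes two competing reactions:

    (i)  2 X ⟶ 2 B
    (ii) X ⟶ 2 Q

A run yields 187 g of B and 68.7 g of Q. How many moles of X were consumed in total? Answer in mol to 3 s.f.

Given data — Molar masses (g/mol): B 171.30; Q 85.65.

1.49 mol

n(B) = 187 / 171.30 = 1.092 mol
n(Q) = 68.7 / 85.65 = 0.8021 mol
n(X) via (i) = (2/2)×1.092 = 1.092 mol
n(X) via (ii) = (1/2)×0.8021 = 0.4011 mol
total n(X) = 1.092 + 0.4011 = 1.493 mol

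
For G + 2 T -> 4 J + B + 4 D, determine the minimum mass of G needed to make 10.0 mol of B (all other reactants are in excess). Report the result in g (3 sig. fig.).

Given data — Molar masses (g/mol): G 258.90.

n(B) = 10.00 mol
n(G) = (1/1) × 10.00 = 10.00 mol
mass = 10.00 × 258.90 = 2589 g

2590 g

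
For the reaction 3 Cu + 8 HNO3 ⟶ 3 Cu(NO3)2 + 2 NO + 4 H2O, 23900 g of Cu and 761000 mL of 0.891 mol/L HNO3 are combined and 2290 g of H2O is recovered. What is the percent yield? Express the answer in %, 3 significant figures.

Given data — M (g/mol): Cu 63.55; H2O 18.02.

37.5 %

n(Cu) = 23900 / 63.55 = 376.1 mol
n(HNO3) = 0.891 × 761000/1000 = 678.1 mol
n/ν for Cu = 376.1/3 = 125.4
n/ν for HNO3 = 678.1/8 = 84.76
Smallest n/ν is HNO3 → limiting reagent.
theoretical n(H2O) = (4/8) × 678.1 = 339.1 mol → 6111 g
% yield = 2290 / 6111 × 100 = 37.47 %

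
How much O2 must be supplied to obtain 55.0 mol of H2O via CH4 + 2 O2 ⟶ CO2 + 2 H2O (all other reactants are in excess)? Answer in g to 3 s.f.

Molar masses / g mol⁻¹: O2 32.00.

1760 g

n(H2O) = 55.00 mol
n(O2) = (2/2) × 55.00 = 55.00 mol
mass = 55.00 × 32.00 = 1760 g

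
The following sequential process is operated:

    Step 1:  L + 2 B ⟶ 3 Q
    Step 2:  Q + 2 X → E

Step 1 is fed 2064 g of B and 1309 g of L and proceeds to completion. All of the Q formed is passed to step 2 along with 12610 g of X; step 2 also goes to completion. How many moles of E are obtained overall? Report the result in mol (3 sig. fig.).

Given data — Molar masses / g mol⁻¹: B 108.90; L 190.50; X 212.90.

20.6 mol

Step 1:
n(B) = 2064 / 108.90 = 18.95 mol
n(L) = 1309 / 190.50 = 6.871 mol
n/ν for B = 18.95/2 = 9.475
n/ν for L = 6.871/1 = 6.871
Smallest n/ν is L → limiting reagent.
n(Q) produced = (3/1) × 6.871 = 20.61 mol
Step 2:
n(Q) available = 20.61 mol
n(X) = 12610 / 212.90 = 59.23 mol
n/ν for Q = 20.61/1 = 20.61
n/ν for X = 59.23/2 = 29.62
Smallest n/ν is Q → limiting reagent.
n(E) = (1/1) × 20.61 = 20.61 mol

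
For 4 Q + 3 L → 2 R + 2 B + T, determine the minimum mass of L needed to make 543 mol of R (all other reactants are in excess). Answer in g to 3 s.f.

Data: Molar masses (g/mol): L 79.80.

65000 g

n(R) = 543.0 mol
n(L) = (3/2) × 543.0 = 814.5 mol
mass = 814.5 × 79.80 = 65000 g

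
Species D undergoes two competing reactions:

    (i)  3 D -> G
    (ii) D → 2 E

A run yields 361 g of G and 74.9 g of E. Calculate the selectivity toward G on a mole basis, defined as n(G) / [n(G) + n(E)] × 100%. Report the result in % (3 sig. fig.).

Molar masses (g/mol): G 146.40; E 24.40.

44.5 %

n(G) = 361 / 146.40 = 2.466 mol
n(E) = 74.9 / 24.40 = 3.070 mol
selectivity = 2.466/(2.466+3.070) × 100 = 44.54 %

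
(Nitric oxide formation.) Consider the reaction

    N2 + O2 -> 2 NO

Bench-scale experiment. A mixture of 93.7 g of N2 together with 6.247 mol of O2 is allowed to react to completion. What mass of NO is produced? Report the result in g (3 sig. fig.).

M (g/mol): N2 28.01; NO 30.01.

201 g

n(N2) = 93.70 / 28.01 = 3.345 mol
n(O2) = 6.247 mol
n/ν → N2: 3.345, O2: 6.247; N2 is limiting.
n(NO) = (2/1) × 3.345 = 6.690 mol
mass = 6.690 × 30.01 = 200.8 g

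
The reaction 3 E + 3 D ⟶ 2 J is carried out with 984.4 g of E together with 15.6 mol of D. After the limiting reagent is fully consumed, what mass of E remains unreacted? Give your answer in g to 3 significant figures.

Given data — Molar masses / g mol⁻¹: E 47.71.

n(E) = 984.4 / 47.71 = 20.63 mol
n(D) = 15.60 mol
n/ν for E = 20.63/3 = 6.877
n/ν for D = 15.60/3 = 5.200
Smallest n/ν is D → limiting reagent.
E consumed = (3/3) × 15.60 = 15.60 mol
E remaining = 20.63 − 15.60 = 5.030 mol
mass = 5.030 × 47.71 = 240.0 g

240 g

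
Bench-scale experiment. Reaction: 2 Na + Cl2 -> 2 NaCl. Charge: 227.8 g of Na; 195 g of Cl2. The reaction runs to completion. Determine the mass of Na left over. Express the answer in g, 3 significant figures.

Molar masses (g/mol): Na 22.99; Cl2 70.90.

101 g

n(Na) = 227.8 / 22.99 = 9.909 mol
n(Cl2) = 195.0 / 70.90 = 2.750 mol
n/ν for Na = 9.909/2 = 4.955
n/ν for Cl2 = 2.750/1 = 2.750
Smallest n/ν is Cl2 → limiting reagent.
Na consumed = (2/1) × 2.750 = 5.500 mol
Na remaining = 9.909 − 5.500 = 4.409 mol
mass = 4.409 × 22.99 = 101.4 g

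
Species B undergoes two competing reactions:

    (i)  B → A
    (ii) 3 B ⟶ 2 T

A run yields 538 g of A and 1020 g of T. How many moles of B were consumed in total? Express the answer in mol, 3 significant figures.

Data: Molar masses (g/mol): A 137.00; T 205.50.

11.4 mol

n(A) = 538 / 137.00 = 3.927 mol
n(T) = 1020 / 205.50 = 4.964 mol
n(B) via (i) = (1/1)×3.927 = 3.927 mol
n(B) via (ii) = (3/2)×4.964 = 7.446 mol
total n(B) = 3.927 + 7.446 = 11.37 mol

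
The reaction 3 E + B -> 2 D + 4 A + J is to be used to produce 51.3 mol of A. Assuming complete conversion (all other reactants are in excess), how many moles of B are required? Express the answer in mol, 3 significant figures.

12.8 mol

n(A) = 51.30 mol
n(B) = (1/4) × 51.30 = 12.83 mol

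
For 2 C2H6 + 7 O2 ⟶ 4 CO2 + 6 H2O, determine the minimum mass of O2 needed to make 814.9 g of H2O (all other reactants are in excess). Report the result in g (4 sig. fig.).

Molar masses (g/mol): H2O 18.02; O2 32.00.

n(H2O) = 814.9 / 18.02 = 45.22 mol
n(O2) = (7/6) × 45.22 = 52.76 mol
mass = 52.76 × 32.00 = 1688 g

1688 g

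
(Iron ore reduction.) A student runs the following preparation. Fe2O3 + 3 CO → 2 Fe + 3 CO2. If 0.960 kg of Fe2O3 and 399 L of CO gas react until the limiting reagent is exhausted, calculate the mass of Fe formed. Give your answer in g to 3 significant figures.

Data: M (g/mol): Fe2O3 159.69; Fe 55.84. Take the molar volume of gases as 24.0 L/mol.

n(Fe2O3) = 0.9600×1000 / 159.69 = 6.012 mol
n(CO) = 399.0 / 24.0 = 16.63 mol
n/ν for Fe2O3 = 6.012/1 = 6.012
n/ν for CO = 16.63/3 = 5.543
Smallest n/ν is CO → limiting reagent.
n(Fe) = (2/3) × 16.63 = 11.09 mol
mass = 11.09 × 55.84 = 619.3 g

619 g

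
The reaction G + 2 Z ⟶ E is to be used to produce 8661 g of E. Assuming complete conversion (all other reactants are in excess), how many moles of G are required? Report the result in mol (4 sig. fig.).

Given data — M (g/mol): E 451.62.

19.18 mol

n(E) = 8661 / 451.62 = 19.18 mol
n(G) = (1/1) × 19.18 = 19.18 mol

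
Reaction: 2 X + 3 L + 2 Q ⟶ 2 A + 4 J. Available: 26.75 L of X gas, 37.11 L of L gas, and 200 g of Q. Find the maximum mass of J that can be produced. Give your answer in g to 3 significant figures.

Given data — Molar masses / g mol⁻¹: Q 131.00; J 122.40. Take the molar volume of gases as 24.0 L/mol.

252 g

n(X) = 26.75 / 24.0 = 1.115 mol
n(L) = 37.11 / 24.0 = 1.546 mol
n(Q) = 200.0 / 131.00 = 1.527 mol
n/ν for X = 1.115/2 = 0.5575
n/ν for L = 1.546/3 = 0.5153
n/ν for Q = 1.527/2 = 0.7635
Smallest n/ν is L → limiting reagent.
n(J) = (4/3) × 1.546 = 2.061 mol
mass = 2.061 × 122.40 = 252.3 g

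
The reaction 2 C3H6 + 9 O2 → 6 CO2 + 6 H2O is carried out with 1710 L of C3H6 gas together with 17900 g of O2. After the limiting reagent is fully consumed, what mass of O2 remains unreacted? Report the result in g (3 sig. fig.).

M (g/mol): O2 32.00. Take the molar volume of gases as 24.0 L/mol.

7640 g

n(C3H6) = 1710 / 24.0 = 71.25 mol
n(O2) = 17900 / 32.00 = 559.4 mol
n/ν → C3H6: 35.63, O2: 62.16; C3H6 is limiting.
O2 consumed = (9/2) × 71.25 = 320.6 mol
O2 remaining = 559.4 − 320.6 = 238.8 mol
mass = 238.8 × 32.00 = 7642 g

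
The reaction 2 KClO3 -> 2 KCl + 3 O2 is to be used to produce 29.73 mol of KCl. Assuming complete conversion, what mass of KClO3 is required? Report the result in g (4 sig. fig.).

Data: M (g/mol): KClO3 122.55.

3643 g

n(KCl) = 29.73 mol
n(KClO3) = (2/2) × 29.73 = 29.73 mol
mass = 29.73 × 122.55 = 3643 g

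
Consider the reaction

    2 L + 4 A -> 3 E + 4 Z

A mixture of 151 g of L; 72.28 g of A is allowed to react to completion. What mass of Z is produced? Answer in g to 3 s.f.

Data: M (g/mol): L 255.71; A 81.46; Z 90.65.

80.4 g

n(L) = 151.0 / 255.71 = 0.5905 mol
n(A) = 72.28 / 81.46 = 0.8873 mol
n/ν for L = 0.5905/2 = 0.2953
n/ν for A = 0.8873/4 = 0.2218
Smallest n/ν is A → limiting reagent.
n(Z) = (4/4) × 0.8873 = 0.8873 mol
mass = 0.8873 × 90.65 = 80.43 g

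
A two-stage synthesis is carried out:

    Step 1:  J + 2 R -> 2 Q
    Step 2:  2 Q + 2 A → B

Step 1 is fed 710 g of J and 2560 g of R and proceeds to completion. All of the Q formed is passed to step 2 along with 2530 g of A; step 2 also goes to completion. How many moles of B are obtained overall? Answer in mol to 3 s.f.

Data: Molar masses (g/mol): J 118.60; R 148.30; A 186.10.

Step 1:
n(J) = 710.0 / 118.60 = 5.987 mol
n(R) = 2560 / 148.30 = 17.26 mol
n/ν for J = 5.987/1 = 5.987
n/ν for R = 17.26/2 = 8.630
Smallest n/ν is J → limiting reagent.
n(Q) produced = (2/1) × 5.987 = 11.97 mol
Step 2:
n(Q) available = 11.97 mol
n(A) = 2530 / 186.10 = 13.59 mol
n/ν for Q = 11.97/2 = 5.985
n/ν for A = 13.59/2 = 6.795
Smallest n/ν is Q → limiting reagent.
n(B) = (1/2) × 11.97 = 5.985 mol

5.99 mol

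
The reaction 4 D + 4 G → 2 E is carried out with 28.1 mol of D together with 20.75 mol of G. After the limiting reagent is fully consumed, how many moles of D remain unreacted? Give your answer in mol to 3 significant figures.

7.35 mol

n(D) = 28.10 mol
n(G) = 20.75 mol
n/ν for D = 28.10/4 = 7.025
n/ν for G = 20.75/4 = 5.188
Smallest n/ν is G → limiting reagent.
D consumed = (4/4) × 20.75 = 20.75 mol
D remaining = 28.10 − 20.75 = 7.350 mol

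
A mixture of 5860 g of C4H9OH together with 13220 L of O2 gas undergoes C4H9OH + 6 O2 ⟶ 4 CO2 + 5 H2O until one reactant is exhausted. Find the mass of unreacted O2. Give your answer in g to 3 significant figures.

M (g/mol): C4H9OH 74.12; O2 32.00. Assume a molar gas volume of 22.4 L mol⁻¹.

n(C4H9OH) = 5860 / 74.12 = 79.06 mol
n(O2) = 13220 / 22.4 = 590.2 mol
n/ν → C4H9OH: 79.06, O2: 98.37; C4H9OH is limiting.
O2 consumed = (6/1) × 79.06 = 474.4 mol
O2 remaining = 590.2 − 474.4 = 115.8 mol
mass = 115.8 × 32.00 = 3706 g

3710 g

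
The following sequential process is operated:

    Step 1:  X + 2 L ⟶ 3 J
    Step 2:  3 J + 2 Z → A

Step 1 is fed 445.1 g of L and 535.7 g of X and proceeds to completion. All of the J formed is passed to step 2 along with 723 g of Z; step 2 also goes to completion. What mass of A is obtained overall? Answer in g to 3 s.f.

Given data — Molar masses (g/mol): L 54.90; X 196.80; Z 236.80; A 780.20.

1190 g

Step 1:
n(L) = 445.1 / 54.90 = 8.107 mol
n(X) = 535.7 / 196.80 = 2.722 mol
n/ν → L: 4.054, X: 2.722; X is limiting.
n(J) produced = (3/1) × 2.722 = 8.166 mol
Step 2:
n(J) available = 8.166 mol
n(Z) = 723.0 / 236.80 = 3.053 mol
n/ν → J: 2.722, Z: 1.527; Z is limiting.
n(A) = (1/2) × 3.053 = 1.527 mol
mass = 1.527 × 780.20 = 1191 g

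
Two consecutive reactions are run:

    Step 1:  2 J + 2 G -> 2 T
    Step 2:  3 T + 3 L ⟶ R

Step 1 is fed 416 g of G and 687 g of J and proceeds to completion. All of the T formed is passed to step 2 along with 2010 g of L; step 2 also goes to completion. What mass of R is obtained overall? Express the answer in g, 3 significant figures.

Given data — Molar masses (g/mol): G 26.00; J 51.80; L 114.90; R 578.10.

Step 1:
n(G) = 416.0 / 26.00 = 16.00 mol
n(J) = 687.0 / 51.80 = 13.26 mol
n/ν for G = 16.00/2 = 8.000
n/ν for J = 13.26/2 = 6.630
Smallest n/ν is J → limiting reagent.
n(T) produced = (2/2) × 13.26 = 13.26 mol
Step 2:
n(T) available = 13.26 mol
n(L) = 2010 / 114.90 = 17.49 mol
n/ν for T = 13.26/3 = 4.420
n/ν for L = 17.49/3 = 5.830
Smallest n/ν is T → limiting reagent.
n(R) = (1/3) × 13.26 = 4.420 mol
mass = 4.420 × 578.10 = 2555 g

2560 g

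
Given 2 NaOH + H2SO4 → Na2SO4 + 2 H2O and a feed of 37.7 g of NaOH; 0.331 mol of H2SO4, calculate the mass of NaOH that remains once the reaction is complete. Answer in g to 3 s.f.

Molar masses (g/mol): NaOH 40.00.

n(NaOH) = 37.70 / 40.00 = 0.9425 mol
n(H2SO4) = 0.3310 mol
n/ν for NaOH = 0.9425/2 = 0.4713
n/ν for H2SO4 = 0.3310/1 = 0.3310
Smallest n/ν is H2SO4 → limiting reagent.
NaOH consumed = (2/1) × 0.3310 = 0.6620 mol
NaOH remaining = 0.9425 − 0.6620 = 0.2805 mol
mass = 0.2805 × 40.00 = 11.22 g

11.2 g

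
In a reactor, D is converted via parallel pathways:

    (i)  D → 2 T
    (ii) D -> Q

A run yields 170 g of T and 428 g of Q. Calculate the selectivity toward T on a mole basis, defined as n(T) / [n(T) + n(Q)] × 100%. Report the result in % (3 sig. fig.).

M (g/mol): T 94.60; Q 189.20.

n(T) = 170 / 94.60 = 1.797 mol
n(Q) = 428 / 189.20 = 2.262 mol
selectivity = 1.797/(1.797+2.262) × 100 = 44.27 %

44.3 %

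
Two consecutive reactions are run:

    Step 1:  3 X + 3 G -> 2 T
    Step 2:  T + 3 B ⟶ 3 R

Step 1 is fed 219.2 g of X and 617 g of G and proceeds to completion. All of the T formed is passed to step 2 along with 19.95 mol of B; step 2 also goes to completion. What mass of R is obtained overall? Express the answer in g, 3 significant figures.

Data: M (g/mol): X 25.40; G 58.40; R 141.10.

2440 g

Step 1:
n(X) = 219.2 / 25.40 = 8.630 mol
n(G) = 617.0 / 58.40 = 10.57 mol
n/ν → X: 2.877, G: 3.523; X is limiting.
n(T) produced = (2/3) × 8.630 = 5.753 mol
Step 2:
n(T) available = 5.753 mol
n(B) = 19.95 mol
n/ν → T: 5.753, B: 6.650; T is limiting.
n(R) = (3/1) × 5.753 = 17.26 mol
mass = 17.26 × 141.10 = 2435 g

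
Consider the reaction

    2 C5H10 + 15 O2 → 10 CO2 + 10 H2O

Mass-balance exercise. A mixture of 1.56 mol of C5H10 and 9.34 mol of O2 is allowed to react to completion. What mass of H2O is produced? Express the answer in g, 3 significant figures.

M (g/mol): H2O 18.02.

112 g

n(C5H10) = 1.560 mol
n(O2) = 9.340 mol
n/ν → C5H10: 0.7800, O2: 0.6227; O2 is limiting.
n(H2O) = (10/15) × 9.340 = 6.227 mol
mass = 6.227 × 18.02 = 112.2 g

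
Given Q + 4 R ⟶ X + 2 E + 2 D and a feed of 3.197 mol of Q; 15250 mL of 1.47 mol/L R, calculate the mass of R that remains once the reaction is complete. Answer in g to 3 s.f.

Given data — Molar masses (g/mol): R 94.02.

n(Q) = 3.197 mol
n(R) = 1.47 × 15250/1000 = 22.42 mol
n/ν → Q: 3.197, R: 5.605; Q is limiting.
R consumed = (4/1) × 3.197 = 12.79 mol
R remaining = 22.42 − 12.79 = 9.630 mol
mass = 9.630 × 94.02 = 905.4 g

905 g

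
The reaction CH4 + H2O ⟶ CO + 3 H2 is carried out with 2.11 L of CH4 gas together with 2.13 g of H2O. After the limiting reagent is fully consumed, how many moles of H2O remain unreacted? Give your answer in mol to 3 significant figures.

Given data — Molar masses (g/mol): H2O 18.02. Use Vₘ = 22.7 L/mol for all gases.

0.0253 mol

n(CH4) = 2.110 / 22.7 = 0.09295 mol
n(H2O) = 2.130 / 18.02 = 0.1182 mol
n/ν for CH4 = 0.09295/1 = 0.09295
n/ν for H2O = 0.1182/1 = 0.1182
Smallest n/ν is CH4 → limiting reagent.
H2O consumed = (1/1) × 0.09295 = 0.09295 mol
H2O remaining = 0.1182 − 0.09295 = 0.02525 mol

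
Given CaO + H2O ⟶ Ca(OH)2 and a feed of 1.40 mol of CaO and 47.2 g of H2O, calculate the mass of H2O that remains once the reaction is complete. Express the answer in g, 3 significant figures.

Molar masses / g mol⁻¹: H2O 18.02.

n(CaO) = 1.400 mol
n(H2O) = 47.20 / 18.02 = 2.619 mol
n/ν → CaO: 1.400, H2O: 2.619; CaO is limiting.
H2O consumed = (1/1) × 1.400 = 1.400 mol
H2O remaining = 2.619 − 1.400 = 1.219 mol
mass = 1.219 × 18.02 = 21.97 g

22.0 g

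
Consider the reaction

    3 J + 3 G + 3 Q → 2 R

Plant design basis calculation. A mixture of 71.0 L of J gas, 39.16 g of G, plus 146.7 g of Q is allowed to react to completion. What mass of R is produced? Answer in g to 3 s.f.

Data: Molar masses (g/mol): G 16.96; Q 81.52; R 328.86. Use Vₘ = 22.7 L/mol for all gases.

n(J) = 71.00 / 22.7 = 3.128 mol
n(G) = 39.16 / 16.96 = 2.309 mol
n(Q) = 146.7 / 81.52 = 1.800 mol
n/ν → J: 1.043, G: 0.7697, Q: 0.6000; Q is limiting.
n(R) = (2/3) × 1.800 = 1.200 mol
mass = 1.200 × 328.86 = 394.6 g

395 g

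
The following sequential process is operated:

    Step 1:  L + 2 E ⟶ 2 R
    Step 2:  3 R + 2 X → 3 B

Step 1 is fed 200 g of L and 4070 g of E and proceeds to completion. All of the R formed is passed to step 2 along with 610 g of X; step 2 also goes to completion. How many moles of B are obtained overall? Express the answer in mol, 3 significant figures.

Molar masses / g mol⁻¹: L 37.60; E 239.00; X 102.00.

Step 1:
n(L) = 200.0 / 37.60 = 5.319 mol
n(E) = 4070 / 239.00 = 17.03 mol
n/ν for L = 5.319/1 = 5.319
n/ν for E = 17.03/2 = 8.515
Smallest n/ν is L → limiting reagent.
n(R) produced = (2/1) × 5.319 = 10.64 mol
Step 2:
n(R) available = 10.64 mol
n(X) = 610.0 / 102.00 = 5.980 mol
n/ν for R = 10.64/3 = 3.547
n/ν for X = 5.980/2 = 2.990
Smallest n/ν is X → limiting reagent.
n(B) = (3/2) × 5.980 = 8.970 mol

8.97 mol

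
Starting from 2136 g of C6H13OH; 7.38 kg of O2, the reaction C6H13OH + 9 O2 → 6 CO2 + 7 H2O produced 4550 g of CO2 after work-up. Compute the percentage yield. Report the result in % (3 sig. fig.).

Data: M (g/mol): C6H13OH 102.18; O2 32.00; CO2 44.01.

n(C6H13OH) = 2136 / 102.18 = 20.90 mol
n(O2) = 7.380×1000 / 32.00 = 230.6 mol
n/ν for C6H13OH = 20.90/1 = 20.90
n/ν for O2 = 230.6/9 = 25.62
Smallest n/ν is C6H13OH → limiting reagent.
theoretical n(CO2) = (6/1) × 20.90 = 125.4 mol → 5519 g
% yield = 4550 / 5519 × 100 = 82.44 %

82.4 %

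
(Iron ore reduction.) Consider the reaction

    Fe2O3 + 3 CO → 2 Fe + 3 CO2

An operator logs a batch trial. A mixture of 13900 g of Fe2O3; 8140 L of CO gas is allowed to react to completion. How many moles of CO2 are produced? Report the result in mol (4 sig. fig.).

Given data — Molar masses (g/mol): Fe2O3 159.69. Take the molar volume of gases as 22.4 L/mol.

n(Fe2O3) = 13900 / 159.69 = 87.04 mol
n(CO) = 8140 / 22.4 = 363.4 mol
n/ν → Fe2O3: 87.04, CO: 121.1; Fe2O3 is limiting.
n(CO2) = (3/1) × 87.04 = 261.1 mol

261.1 mol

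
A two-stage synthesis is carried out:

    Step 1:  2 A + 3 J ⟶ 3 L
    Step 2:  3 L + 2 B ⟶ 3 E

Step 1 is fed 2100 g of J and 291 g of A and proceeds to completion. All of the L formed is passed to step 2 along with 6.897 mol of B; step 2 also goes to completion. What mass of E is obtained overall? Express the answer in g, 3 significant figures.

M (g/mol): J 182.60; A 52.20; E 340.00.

2840 g

Step 1:
n(J) = 2100 / 182.60 = 11.50 mol
n(A) = 291.0 / 52.20 = 5.575 mol
n/ν for J = 11.50/3 = 3.833
n/ν for A = 5.575/2 = 2.788
Smallest n/ν is A → limiting reagent.
n(L) produced = (3/2) × 5.575 = 8.363 mol
Step 2:
n(L) available = 8.363 mol
n(B) = 6.897 mol
n/ν for L = 8.363/3 = 2.788
n/ν for B = 6.897/2 = 3.449
Smallest n/ν is L → limiting reagent.
n(E) = (3/3) × 8.363 = 8.363 mol
mass = 8.363 × 340.00 = 2843 g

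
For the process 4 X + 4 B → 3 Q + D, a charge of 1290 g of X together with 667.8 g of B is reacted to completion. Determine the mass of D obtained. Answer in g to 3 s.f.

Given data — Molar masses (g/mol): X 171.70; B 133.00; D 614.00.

771 g

n(X) = 1290 / 171.70 = 7.513 mol
n(B) = 667.8 / 133.00 = 5.021 mol
n/ν → X: 1.878, B: 1.255; B is limiting.
n(D) = (1/4) × 5.021 = 1.255 mol
mass = 1.255 × 614.00 = 770.6 g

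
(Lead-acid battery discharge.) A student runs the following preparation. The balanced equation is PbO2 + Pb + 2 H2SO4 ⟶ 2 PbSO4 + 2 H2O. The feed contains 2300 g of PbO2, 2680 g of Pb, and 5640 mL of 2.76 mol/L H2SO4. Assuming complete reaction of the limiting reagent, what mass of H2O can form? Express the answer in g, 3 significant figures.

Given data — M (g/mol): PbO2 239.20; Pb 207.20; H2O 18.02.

n(PbO2) = 2300 / 239.20 = 9.615 mol
n(Pb) = 2680 / 207.20 = 12.93 mol
n(H2SO4) = 2.76 × 5640/1000 = 15.57 mol
n/ν for PbO2 = 9.615/1 = 9.615
n/ν for Pb = 12.93/1 = 12.93
n/ν for H2SO4 = 15.57/2 = 7.785
Smallest n/ν is H2SO4 → limiting reagent.
n(H2O) = (2/2) × 15.57 = 15.57 mol
mass = 15.57 × 18.02 = 280.6 g

281 g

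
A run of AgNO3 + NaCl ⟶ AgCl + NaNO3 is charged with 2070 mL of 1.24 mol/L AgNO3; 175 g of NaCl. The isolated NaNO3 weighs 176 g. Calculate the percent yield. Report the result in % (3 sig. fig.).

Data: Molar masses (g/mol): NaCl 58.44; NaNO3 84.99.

80.7 %

n(AgNO3) = 1.24 × 2070/1000 = 2.567 mol
n(NaCl) = 175.0 / 58.44 = 2.995 mol
n/ν for AgNO3 = 2.567/1 = 2.567
n/ν for NaCl = 2.995/1 = 2.995
Smallest n/ν is AgNO3 → limiting reagent.
theoretical n(NaNO3) = (1/1) × 2.567 = 2.567 mol → 218.2 g
% yield = 176 / 218.2 × 100 = 80.66 %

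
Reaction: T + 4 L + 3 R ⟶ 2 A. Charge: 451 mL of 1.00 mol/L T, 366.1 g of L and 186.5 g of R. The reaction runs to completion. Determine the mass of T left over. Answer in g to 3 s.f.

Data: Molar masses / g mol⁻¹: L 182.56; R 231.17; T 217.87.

n(T) = 1.00 × 451.0/1000 = 0.4510 mol
n(L) = 366.1 / 182.56 = 2.005 mol
n(R) = 186.5 / 231.17 = 0.8068 mol
n/ν for T = 0.4510/1 = 0.4510
n/ν for L = 2.005/4 = 0.5013
n/ν for R = 0.8068/3 = 0.2689
Smallest n/ν is R → limiting reagent.
T consumed = (1/3) × 0.8068 = 0.2689 mol
T remaining = 0.4510 − 0.2689 = 0.1821 mol
mass = 0.1821 × 217.87 = 39.67 g

39.7 g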